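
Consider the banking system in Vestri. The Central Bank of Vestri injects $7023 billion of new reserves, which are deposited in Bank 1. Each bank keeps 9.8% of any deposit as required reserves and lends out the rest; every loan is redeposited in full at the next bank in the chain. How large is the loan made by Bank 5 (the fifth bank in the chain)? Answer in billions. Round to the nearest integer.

$4193 billion

Each bank lends a fraction (1 − rr) = 0.9020 of the deposit it receives, so Bank 5 receives 7023·0.9020^4 and lends 7023·0.9020^5 ≈ 4193.2944 billion.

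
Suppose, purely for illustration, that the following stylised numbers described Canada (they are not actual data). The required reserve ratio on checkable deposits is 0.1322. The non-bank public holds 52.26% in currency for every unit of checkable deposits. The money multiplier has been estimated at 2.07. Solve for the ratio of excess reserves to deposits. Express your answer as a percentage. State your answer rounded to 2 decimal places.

Using m = 2.07. Since m = (1 + c)/(c + rr + e), the denominator satisfies c + rr + e = (1 + c)/m = (1 + 0.5226) / 2.07 ≈ 0.735556.
With c = 0.5226 and rr = 0.1322, the ratio of excess reserves to deposits is 0.735556 − 0.5226 − 0.1322 = 0.080756.

8.08%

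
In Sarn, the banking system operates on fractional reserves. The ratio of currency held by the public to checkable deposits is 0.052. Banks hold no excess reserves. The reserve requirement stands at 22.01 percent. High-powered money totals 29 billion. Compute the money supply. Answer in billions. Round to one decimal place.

The money multiplier is m = (1 + c) / (rr + c) = (1 + 0.052) / (0.2201 + 0.052) ≈ 3.8662.
So M = m × MB = 3.8662 × 29 = 112.1198 billion.

112.1 billion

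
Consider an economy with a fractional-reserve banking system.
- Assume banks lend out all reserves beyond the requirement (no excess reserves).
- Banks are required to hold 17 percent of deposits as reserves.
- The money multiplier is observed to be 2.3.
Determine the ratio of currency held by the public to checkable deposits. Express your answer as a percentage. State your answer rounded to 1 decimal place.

Using m = 2.3. From m = (1 + c)/(c + rr + e), rearranging gives 1 + c = m·(c + rr + e), so c·(1 − m) = m·(rr + e) − 1.
Hence c = [m·(rr + e) − 1]/(1 − m) = [2.3 × (0.17 + 0) − 1] / (1 − 2.3) ≈ 0.468462.

46.8%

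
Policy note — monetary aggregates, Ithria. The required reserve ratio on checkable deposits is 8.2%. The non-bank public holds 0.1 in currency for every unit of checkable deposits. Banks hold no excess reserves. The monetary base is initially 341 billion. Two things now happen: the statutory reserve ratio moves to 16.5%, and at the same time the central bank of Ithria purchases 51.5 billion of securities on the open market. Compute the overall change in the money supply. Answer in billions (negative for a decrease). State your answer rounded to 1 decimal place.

-431.7 billion

Before: m₁ = (1 + 0.1) / (0.082 + 0.1) ≈ 6.04396, MB₁ = 341, so M₁ = 6.04396 × 341 ≈ 2060.9904 billion.
After: m₂ = (1 + 0.1) / (0.165 + 0.1) ≈ 4.15094, MB₂ = 341 + 51.5 = 392.5, so M₂ = 4.15094 × 392.5 ≈ 1629.244 billion.
ΔM = M₂ − M₁ = 1629.244 − 2060.9904 = -431.7464 billion.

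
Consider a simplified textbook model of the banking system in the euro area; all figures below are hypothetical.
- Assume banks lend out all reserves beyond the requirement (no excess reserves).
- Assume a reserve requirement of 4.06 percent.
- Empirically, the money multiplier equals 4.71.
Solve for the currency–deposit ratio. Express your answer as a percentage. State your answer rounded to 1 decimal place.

21.8%

Using m = 4.71. From m = (1 + c)/(c + rr + e), rearranging gives 1 + c = m·(c + rr + e), so c·(1 − m) = m·(rr + e) − 1.
Hence c = [m·(rr + e) − 1]/(1 − m) = [4.71 × (0.0406 + 0) − 1] / (1 − 4.71) ≈ 0.217998.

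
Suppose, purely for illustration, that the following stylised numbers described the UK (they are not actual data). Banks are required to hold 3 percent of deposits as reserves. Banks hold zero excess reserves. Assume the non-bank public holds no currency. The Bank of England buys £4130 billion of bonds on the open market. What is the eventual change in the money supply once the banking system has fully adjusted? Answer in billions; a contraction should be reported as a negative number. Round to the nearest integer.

£137667 billion

The simple money multiplier is m = 1/rr = 1/0.03 ≈ 33.33333.
An open-market purchase increases the monetary base by 4130 billion, so ΔM = m × ΔMB = 33.33333 × 4130 = 137666.6529 billion.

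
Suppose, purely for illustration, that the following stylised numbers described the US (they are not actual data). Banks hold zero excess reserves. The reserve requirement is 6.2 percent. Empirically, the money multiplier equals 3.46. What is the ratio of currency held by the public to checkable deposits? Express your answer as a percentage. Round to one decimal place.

Using m = 3.46. From m = (1 + c)/(c + rr + e), rearranging gives 1 + c = m·(c + rr + e), so c·(1 − m) = m·(rr + e) − 1.
Hence c = [m·(rr + e) − 1]/(1 − m) = [3.46 × (0.062 + 0) − 1] / (1 − 3.46) ≈ 0.319301.

31.9%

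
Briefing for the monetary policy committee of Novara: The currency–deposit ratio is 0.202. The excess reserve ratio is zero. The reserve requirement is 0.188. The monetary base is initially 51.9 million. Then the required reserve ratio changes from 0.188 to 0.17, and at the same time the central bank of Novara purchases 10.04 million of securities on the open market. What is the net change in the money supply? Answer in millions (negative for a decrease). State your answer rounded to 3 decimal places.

40.181 million

Before: m₁ = (1 + 0.202) / (0.188 + 0.202) ≈ 3.082051, MB₁ = 51.9, so M₁ = 3.082051 × 51.9 ≈ 159.9584 million.
After: m₂ = (1 + 0.202) / (0.17 + 0.202) ≈ 3.231183, MB₂ = 51.9 + 10.04 = 61.94, so M₂ = 3.231183 × 61.94 ≈ 200.1395 million.
ΔM = M₂ − M₁ = 200.1395 − 159.9584 = 40.1811 million.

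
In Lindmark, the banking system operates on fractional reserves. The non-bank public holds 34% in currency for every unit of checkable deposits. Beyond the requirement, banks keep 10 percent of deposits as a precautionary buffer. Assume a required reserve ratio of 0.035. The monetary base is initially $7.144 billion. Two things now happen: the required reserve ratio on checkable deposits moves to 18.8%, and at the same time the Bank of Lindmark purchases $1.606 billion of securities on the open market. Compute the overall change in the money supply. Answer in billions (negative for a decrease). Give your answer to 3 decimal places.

Before: m₁ = (1 + 0.34) / (0.035 + 0.1 + 0.34) ≈ 2.82105, MB₁ = 7.144, so M₁ = 2.82105 × 7.144 ≈ 20.1536 billion.
After: m₂ = (1 + 0.34) / (0.188 + 0.1 + 0.34) ≈ 2.13376, MB₂ = 7.144 + 1.606 = 8.75, so M₂ = 2.13376 × 8.75 = 18.6704 billion.
ΔM = M₂ − M₁ = 18.6704 − 20.1536 = -1.4832 billion.

-1.483 billion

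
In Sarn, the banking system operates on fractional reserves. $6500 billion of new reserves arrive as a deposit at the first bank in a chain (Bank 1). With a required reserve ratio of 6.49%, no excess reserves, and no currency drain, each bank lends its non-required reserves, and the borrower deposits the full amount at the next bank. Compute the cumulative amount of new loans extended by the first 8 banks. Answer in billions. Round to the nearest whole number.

Bank i lends (1 − rr)^i of the original deposit: Bank 1 lends 6500·0.9351 = 6078.1500, Bank 2 lends 6500·0.9351² ≈ 5683.6781, and so on.
Summing a geometric series: total = 6500·[0.9351·(1 − 0.9351^8) / (1 − 0.9351)] ≈ 38903.1945 billion.

$38903 billion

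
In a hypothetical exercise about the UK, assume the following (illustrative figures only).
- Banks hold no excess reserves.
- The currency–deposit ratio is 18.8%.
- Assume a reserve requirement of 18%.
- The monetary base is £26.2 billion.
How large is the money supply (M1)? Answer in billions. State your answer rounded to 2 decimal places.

The money multiplier is m = (1 + c) / (rr + c) = (1 + 0.188) / (0.18 + 0.188) ≈ 3.22826.
So M = m × MB = 3.22826 × 26.2 ≈ 84.5804 billion.

£84.58 billion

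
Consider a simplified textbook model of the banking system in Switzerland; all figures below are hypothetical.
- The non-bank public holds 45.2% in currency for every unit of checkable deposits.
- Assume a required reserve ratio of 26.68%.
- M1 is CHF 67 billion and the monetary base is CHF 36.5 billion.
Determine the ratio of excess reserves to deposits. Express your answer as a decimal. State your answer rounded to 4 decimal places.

0.0722

Using m = M/MB = 67/36.5 ≈ 1.835616. Since m = (1 + c)/(c + rr + e), the denominator satisfies c + rr + e = (1 + c)/m = (1 + 0.452) / 1.835616 ≈ 0.791015.
With c = 0.452 and rr = 0.2668, the ratio of excess reserves to deposits is 0.791015 − 0.452 − 0.2668 = 0.072215.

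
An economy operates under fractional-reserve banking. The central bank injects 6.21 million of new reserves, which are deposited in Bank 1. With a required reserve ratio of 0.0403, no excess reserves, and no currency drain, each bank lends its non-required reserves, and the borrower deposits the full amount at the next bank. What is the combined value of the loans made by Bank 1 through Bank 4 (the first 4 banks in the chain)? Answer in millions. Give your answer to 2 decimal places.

22.44 million

Bank i lends (1 − rr)^i of the original deposit: Bank 1 lends 6.21·0.9597 ≈ 5.9597, Bank 2 lends 6.21·0.9597² ≈ 5.7196, and so on.
Summing a geometric series: total = 6.21·[0.9597·(1 − 0.9597^4) / (1 − 0.9597)] ≈ 22.4362 million.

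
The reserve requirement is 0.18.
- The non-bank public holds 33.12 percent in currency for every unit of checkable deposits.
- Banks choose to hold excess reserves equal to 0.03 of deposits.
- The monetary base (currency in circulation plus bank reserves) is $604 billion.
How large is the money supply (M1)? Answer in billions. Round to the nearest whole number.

The money multiplier is m = (1 + c) / (rr + e + c) = (1 + 0.3312) / (0.18 + 0.03 + 0.3312) ≈ 2.4597.
So M = m × MB = 2.4597 × 604 = 1485.6588 billion.

$1486 billion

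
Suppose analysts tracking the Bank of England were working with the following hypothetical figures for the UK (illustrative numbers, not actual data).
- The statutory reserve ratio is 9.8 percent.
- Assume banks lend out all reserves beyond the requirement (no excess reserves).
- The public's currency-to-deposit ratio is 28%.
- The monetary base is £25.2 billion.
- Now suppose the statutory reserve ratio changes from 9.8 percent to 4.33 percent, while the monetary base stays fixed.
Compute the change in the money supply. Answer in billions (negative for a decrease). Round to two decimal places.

Initially m₁ = (1 + 0.28) / (0.098 + 0.28) ≈ 3.38624, so M₁ = 3.38624 × 25.2 ≈ 85.3332 billion.
After the change m₂ = (1 + 0.28) / (0.0433 + 0.28) ≈ 3.95917, so M₂ = 3.95917 × 25.2 ≈ 99.7711 billion.
ΔM = M₂ − M₁ = 99.7711 − 85.3332 = 14.4379 billion.

£14.44 billion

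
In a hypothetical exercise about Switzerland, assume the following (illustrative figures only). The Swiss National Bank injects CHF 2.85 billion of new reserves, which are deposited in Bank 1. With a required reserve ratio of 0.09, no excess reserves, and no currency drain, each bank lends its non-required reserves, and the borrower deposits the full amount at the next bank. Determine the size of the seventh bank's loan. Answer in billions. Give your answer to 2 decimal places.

CHF 1.47 billion

Each bank lends a fraction (1 − rr) = 0.9100 of the deposit it receives, so Bank 7 receives 2.85·0.9100^6 and lends 2.85·0.9100^7 ≈ 1.4728 billion.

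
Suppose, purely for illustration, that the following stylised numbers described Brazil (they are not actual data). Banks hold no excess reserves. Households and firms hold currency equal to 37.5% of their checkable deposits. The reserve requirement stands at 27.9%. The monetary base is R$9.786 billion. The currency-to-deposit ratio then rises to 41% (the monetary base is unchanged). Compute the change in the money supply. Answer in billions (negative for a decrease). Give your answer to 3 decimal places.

Initially m₁ = (1 + 0.375) / (0.279 + 0.375) ≈ 2.10245, so M₁ = 2.10245 × 9.786 ≈ 20.5746 billion.
After the change m₂ = (1 + 0.41) / (0.279 + 0.41) ≈ 2.04644, so M₂ = 2.04644 × 9.786 ≈ 20.0265 billion.
ΔM = M₂ − M₁ = 20.0265 − 20.5746 = -0.5481 billion.

-0.548 billion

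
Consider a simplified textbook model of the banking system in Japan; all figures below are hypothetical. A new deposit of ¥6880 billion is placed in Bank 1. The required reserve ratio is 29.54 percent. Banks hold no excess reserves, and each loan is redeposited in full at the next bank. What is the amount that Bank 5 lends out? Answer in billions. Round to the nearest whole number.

¥1195 billion

Each bank lends a fraction (1 − rr) = 0.7046 of the deposit it receives, so Bank 5 receives 6880·0.7046^4 and lends 6880·0.7046^5 ≈ 1194.8177 billion.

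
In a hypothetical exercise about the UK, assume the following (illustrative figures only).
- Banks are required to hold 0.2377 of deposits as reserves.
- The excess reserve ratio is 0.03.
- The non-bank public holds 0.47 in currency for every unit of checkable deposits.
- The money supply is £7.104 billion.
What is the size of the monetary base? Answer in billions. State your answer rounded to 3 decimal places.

£3.565 billion

The money multiplier is m = (1 + c) / (rr + e + c) = (1 + 0.47) / (0.2377 + 0.03 + 0.47) ≈ 1.99268.
MB = M / m = 7.104 / 1.99268 ≈ 3.565 billion.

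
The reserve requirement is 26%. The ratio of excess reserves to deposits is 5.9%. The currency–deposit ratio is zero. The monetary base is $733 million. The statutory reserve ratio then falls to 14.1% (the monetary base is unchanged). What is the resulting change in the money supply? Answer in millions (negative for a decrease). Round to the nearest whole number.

Initially m₁ = 1 / (0.26 + 0.059) ≈ 3.1348, so M₁ = 3.1348 × 733 = 2297.8084 million.
After the change m₂ = 1 / (0.141 + 0.059) = 5, so M₂ = 5 × 733 = 3665 million.
ΔM = M₂ − M₁ = 3665 − 2297.8084 = 1367.1916 million.

$1367 million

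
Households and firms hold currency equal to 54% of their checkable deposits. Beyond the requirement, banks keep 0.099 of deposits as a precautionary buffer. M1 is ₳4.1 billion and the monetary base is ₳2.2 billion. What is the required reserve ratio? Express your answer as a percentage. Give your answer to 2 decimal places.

Using m = M/MB = 4.1/2.2 ≈ 1.863636. Since m = (1 + c)/(c + rr + e), the denominator satisfies c + rr + e = (1 + c)/m = (1 + 0.54) / 1.863636 ≈ 0.826342.
With c = 0.54 and e = 0.099, the required reserve ratio is 0.826342 − 0.54 − 0.099 = 0.187342.

18.73%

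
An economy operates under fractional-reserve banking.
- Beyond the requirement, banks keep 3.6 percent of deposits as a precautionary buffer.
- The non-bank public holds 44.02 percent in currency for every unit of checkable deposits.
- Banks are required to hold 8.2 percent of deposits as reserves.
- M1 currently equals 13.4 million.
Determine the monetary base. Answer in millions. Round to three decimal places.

5.194 million

The money multiplier is m = (1 + c) / (rr + e + c) = (1 + 0.4402) / (0.082 + 0.036 + 0.4402) ≈ 2.580079.
MB = M / m = 13.4 / 2.580079 ≈ 5.1936 million.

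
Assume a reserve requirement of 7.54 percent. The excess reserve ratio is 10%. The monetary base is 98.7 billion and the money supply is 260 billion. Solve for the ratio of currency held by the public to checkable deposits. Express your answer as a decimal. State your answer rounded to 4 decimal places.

0.3292

Using m = M/MB = 260/98.7 ≈ 2.634245. From m = (1 + c)/(c + rr + e), rearranging gives 1 + c = m·(c + rr + e), so c·(1 − m) = m·(rr + e) − 1.
Hence c = [m·(rr + e) − 1]/(1 − m) = [2.634245 × (0.0754 + 0.1) − 1] / (1 − 2.634245) ≈ 0.329176.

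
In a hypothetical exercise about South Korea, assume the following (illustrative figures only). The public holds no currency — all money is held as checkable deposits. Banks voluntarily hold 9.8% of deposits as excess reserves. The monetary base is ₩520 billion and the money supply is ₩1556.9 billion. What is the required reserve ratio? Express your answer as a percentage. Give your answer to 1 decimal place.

23.6%

Using m = M/MB = 1556.9/520 ≈ 2.994038. Since m = (1 + c)/(c + rr + e), the denominator satisfies c + rr + e = (1 + c)/m = (1 + 0) / 2.994038 ≈ 0.333997.
With c = 0 and e = 0.098, the required reserve ratio is 0.333997 − 0 − 0.098 = 0.235997.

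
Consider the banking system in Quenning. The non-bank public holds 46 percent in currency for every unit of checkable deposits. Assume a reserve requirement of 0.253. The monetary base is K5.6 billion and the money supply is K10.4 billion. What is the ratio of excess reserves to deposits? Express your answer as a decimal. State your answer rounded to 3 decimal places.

0.073

Using m = M/MB = 10.4/5.6 ≈ 1.857143. Since m = (1 + c)/(c + rr + e), the denominator satisfies c + rr + e = (1 + c)/m = (1 + 0.46) / 1.857143 ≈ 0.786154.
With c = 0.46 and rr = 0.253, the ratio of excess reserves to deposits is 0.786154 − 0.46 − 0.253 = 0.073154.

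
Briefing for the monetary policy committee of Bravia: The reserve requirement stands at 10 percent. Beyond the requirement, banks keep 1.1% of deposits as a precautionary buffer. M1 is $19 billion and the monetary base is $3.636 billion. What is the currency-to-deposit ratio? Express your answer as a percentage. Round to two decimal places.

Using m = M/MB = 19/3.636 ≈ 5.225523. From m = (1 + c)/(c + rr + e), rearranging gives 1 + c = m·(c + rr + e), so c·(1 − m) = m·(rr + e) − 1.
Hence c = [m·(rr + e) − 1]/(1 − m) = [5.225523 × (0.1 + 0.011) − 1] / (1 − 5.225523) ≈ 0.099388.

9.94%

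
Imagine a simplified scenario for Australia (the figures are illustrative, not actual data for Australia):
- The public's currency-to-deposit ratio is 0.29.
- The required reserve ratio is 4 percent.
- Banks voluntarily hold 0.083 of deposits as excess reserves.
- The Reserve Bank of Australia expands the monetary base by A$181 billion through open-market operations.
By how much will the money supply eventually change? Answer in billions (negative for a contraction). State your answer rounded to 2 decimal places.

The money multiplier is m = (1 + c) / (rr + e + c) = (1 + 0.29) / (0.04 + 0.083 + 0.29) ≈ 3.123487.
The purchase adds 181 billion of base, so ΔM = m × ΔMB = 3.123487 × (+181) ≈ 565.3511 billion.

A$565.35 billion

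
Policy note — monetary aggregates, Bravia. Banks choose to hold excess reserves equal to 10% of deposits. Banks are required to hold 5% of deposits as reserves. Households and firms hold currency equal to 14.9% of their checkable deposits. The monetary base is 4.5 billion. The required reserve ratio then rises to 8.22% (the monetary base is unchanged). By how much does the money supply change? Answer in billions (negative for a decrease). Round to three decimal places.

Initially m₁ = (1 + 0.149) / (0.05 + 0.1 + 0.149) ≈ 3.84281, so M₁ = 3.84281 × 4.5 ≈ 17.2926 billion.
After the change m₂ = (1 + 0.149) / (0.0822 + 0.1 + 0.149) ≈ 3.46920, so M₂ = 3.46920 × 4.5 = 15.6114 billion.
ΔM = M₂ − M₁ = 15.6114 − 17.2926 = -1.6812 billion.

-1.681 billion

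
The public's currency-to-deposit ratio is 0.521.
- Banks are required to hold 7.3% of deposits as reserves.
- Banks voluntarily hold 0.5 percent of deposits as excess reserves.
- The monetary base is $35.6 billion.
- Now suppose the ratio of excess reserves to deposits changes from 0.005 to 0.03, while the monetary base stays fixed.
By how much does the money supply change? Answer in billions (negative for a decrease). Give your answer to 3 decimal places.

-3.622 billion

Initially m₁ = (1 + 0.521) / (0.073 + 0.005 + 0.521) ≈ 2.539232, so M₁ = 2.539232 × 35.6 ≈ 90.3967 billion.
After the change m₂ = (1 + 0.521) / (0.073 + 0.03 + 0.521) = 2.437500, so M₂ = 2.437500 × 35.6 = 86.775 billion.
ΔM = M₂ − M₁ = 86.775 − 90.3967 = -3.6217 billion.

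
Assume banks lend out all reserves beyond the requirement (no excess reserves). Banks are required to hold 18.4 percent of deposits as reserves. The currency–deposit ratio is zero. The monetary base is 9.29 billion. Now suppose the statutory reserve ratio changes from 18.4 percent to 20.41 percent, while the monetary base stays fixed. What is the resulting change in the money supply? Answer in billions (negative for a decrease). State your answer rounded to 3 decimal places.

Initially m₁ = 1 / (0.184) ≈ 5.43478, so M₁ = 5.43478 × 9.29 ≈ 50.4891 billion.
After the change m₂ = 1 / (0.2041) ≈ 4.89956, so M₂ = 4.89956 × 9.29 ≈ 45.5169 billion.
ΔM = M₂ − M₁ = 45.5169 − 50.4891 = -4.9722 billion.

-4.972 billion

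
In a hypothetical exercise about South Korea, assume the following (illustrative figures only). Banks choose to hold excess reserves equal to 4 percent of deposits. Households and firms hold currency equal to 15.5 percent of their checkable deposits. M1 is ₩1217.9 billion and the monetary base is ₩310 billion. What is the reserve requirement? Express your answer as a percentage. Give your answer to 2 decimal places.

9.90%

Using m = M/MB = 1217.9/310 ≈ 3.928710. Since m = (1 + c)/(c + rr + e), the denominator satisfies c + rr + e = (1 + c)/m = (1 + 0.155) / 3.928710 ≈ 0.293990.
With c = 0.155 and e = 0.04, the reserve requirement is 0.293990 − 0.155 − 0.04 = 0.09899.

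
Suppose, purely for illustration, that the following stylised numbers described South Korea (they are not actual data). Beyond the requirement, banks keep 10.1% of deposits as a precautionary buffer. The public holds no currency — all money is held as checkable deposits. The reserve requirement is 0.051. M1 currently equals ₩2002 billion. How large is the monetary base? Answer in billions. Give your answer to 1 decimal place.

The money multiplier is m = 1 / (rr + e) = 1 / (0.051 + 0.101) ≈ 6.578947.
MB = M / m = 2002 / 6.578947 ≈ 304.304 billion.

₩304.3 billion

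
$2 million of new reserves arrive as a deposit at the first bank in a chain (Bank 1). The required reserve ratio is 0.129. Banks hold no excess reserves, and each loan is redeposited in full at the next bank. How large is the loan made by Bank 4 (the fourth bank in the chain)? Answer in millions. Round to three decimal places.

$1.151 million

Each bank lends a fraction (1 − rr) = 0.8710 of the deposit it receives, so Bank 4 receives 2·0.8710^3 and lends 2·0.8710^4 ≈ 1.1511 million.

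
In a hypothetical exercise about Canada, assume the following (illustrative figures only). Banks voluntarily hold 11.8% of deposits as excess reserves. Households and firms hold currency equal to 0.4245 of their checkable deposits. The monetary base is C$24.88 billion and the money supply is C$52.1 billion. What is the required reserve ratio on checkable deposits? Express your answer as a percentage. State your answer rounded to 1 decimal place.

13.8%

Using m = M/MB = 52.1/24.88 ≈ 2.094051. Since m = (1 + c)/(c + rr + e), the denominator satisfies c + rr + e = (1 + c)/m = (1 + 0.4245) / 2.094051 ≈ 0.680260.
With c = 0.4245 and e = 0.118, the required reserve ratio on checkable deposits is 0.680260 − 0.4245 − 0.118 = 0.13776.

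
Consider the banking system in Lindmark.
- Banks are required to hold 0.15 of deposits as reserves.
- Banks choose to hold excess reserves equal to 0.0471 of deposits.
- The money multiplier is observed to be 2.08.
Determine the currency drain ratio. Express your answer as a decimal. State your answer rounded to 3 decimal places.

Using m = 2.08. From m = (1 + c)/(c + rr + e), rearranging gives 1 + c = m·(c + rr + e), so c·(1 − m) = m·(rr + e) − 1.
Hence c = [m·(rr + e) − 1]/(1 − m) = [2.08 × (0.15 + 0.0471) − 1] / (1 − 2.08) ≈ 0.546326.

0.546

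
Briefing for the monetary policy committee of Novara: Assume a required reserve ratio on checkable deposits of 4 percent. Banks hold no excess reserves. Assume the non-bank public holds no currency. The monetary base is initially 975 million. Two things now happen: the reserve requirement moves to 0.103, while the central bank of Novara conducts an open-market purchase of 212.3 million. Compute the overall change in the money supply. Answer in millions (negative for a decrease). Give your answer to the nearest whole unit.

Before: m₁ = 1 / (0.04) = 25, MB₁ = 975, so M₁ = 25 × 975 = 24375 million.
After: m₂ = 1 / (0.103) ≈ 9.70874, MB₂ = 975 + 212.3 = 1187.3, so M₂ = 9.70874 × 1187.3 ≈ 11527.187 million.
ΔM = M₂ − M₁ = 11527.187 − 24375 = -12847.813 million.

-12848 million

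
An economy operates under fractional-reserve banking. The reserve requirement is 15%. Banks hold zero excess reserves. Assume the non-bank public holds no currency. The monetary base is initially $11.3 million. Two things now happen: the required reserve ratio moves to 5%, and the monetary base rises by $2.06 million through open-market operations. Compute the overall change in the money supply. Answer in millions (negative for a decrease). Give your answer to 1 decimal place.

Before: m₁ = 1 / (0.15) ≈ 6.6667, MB₁ = 11.3, so M₁ = 6.6667 × 11.3 ≈ 75.3337 million.
After: m₂ = 1 / (0.05) = 20, MB₂ = 11.3 + 2.06 = 13.36, so M₂ = 20 × 13.36 = 267.2 million.
ΔM = M₂ − M₁ = 267.2 − 75.3337 = 191.8663 million.

$191.9 million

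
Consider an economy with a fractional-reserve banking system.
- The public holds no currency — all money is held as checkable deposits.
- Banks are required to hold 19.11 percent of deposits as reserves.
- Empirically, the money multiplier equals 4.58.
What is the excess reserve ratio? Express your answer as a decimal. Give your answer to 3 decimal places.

0.027

Using m = 4.58. Since m = (1 + c)/(c + rr + e), the denominator satisfies c + rr + e = (1 + c)/m = (1 + 0) / 4.58 ≈ 0.218341.
With c = 0 and rr = 0.1911, the excess reserve ratio is 0.218341 − 0 − 0.1911 = 0.027241.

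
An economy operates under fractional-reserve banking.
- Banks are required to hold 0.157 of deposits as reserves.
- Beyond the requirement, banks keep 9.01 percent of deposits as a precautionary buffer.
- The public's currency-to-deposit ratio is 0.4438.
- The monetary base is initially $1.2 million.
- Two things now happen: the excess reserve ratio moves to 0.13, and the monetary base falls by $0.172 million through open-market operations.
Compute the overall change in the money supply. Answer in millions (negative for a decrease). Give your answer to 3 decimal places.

Before: m₁ = (1 + 0.4438) / (0.157 + 0.0901 + 0.4438) ≈ 2.08974, MB₁ = 1.2, so M₁ = 2.08974 × 1.2 ≈ 2.5077 million.
After: m₂ = (1 + 0.4438) / (0.157 + 0.13 + 0.4438) ≈ 1.97564, MB₂ = 1.2 − 0.172 = 1.028, so M₂ = 1.97564 × 1.028 ≈ 2.031 million.
ΔM = M₂ − M₁ = 2.031 − 2.5077 = -0.4767 million.

-0.477 million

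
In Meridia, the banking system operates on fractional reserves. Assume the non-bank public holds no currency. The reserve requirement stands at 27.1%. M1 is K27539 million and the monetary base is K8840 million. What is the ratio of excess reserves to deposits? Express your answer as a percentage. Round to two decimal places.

5.00%

Using m = M/MB = 27539/8840 ≈ 3.115271. Since m = (1 + c)/(c + rr + e), the denominator satisfies c + rr + e = (1 + c)/m = (1 + 0) / 3.115271 ≈ 0.320999.
With c = 0 and rr = 0.271, the ratio of excess reserves to deposits is 0.320999 − 0 − 0.271 = 0.049999.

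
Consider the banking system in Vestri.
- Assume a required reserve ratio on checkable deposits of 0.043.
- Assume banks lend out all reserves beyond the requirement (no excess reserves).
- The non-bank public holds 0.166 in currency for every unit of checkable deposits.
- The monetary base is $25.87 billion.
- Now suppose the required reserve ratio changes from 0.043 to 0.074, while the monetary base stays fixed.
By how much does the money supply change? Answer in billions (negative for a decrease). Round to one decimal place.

-18.6 billion

Initially m₁ = (1 + 0.166) / (0.043 + 0.166) ≈ 5.5789, so M₁ = 5.5789 × 25.87 ≈ 144.3261 billion.
After the change m₂ = (1 + 0.166) / (0.074 + 0.166) ≈ 4.8583, so M₂ = 4.8583 × 25.87 ≈ 125.6842 billion.
ΔM = M₂ − M₁ = 125.6842 − 144.3261 = -18.6419 billion.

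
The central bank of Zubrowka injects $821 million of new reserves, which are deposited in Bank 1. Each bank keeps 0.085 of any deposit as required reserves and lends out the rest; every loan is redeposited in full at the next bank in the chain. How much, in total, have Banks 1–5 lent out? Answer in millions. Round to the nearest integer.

Bank i lends (1 − rr)^i of the original deposit: Bank 1 lends 821·0.9150 = 751.2150, Bank 2 lends 821·0.9150² ≈ 687.3617, and so on.
Summing a geometric series: total = 821·[0.9150·(1 − 0.9150^5) / (1 − 0.9150)] ≈ 3169.5500 million.

$3170 million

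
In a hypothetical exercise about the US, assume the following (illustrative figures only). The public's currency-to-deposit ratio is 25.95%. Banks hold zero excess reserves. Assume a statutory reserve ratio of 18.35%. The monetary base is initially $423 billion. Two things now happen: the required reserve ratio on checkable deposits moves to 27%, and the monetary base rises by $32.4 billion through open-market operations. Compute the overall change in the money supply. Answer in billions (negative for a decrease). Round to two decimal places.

-119.40 billion

Before: m₁ = (1 + 0.2595) / (0.1835 + 0.2595) ≈ 2.843115, MB₁ = 423, so M₁ = 2.843115 × 423 ≈ 1202.6376 billion.
After: m₂ = (1 + 0.2595) / (0.27 + 0.2595) ≈ 2.378659, MB₂ = 423 + 32.4 = 455.4, so M₂ = 2.378659 × 455.4 ≈ 1083.2413 billion.
ΔM = M₂ − M₁ = 1083.2413 − 1202.6376 = -119.3963 billion.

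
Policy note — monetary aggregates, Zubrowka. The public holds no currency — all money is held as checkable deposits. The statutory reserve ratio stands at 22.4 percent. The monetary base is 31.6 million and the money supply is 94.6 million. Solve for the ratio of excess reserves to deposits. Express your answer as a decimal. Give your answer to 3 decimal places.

0.110

Using m = M/MB = 94.6/31.6 ≈ 2.993671. Since m = (1 + c)/(c + rr + e), the denominator satisfies c + rr + e = (1 + c)/m = (1 + 0) / 2.993671 ≈ 0.334038.
With c = 0 and rr = 0.224, the ratio of excess reserves to deposits is 0.334038 − 0 − 0.224 = 0.110038.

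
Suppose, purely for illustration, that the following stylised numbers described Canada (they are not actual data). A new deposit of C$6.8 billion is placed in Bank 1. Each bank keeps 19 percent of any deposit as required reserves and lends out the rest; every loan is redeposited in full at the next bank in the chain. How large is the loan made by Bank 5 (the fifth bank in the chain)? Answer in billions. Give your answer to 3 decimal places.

Each bank lends a fraction (1 − rr) = 0.8100 of the deposit it receives, so Bank 5 receives 6.8·0.8100^4 and lends 6.8·0.8100^5 ≈ 2.3710 billion.

C$2.371 billion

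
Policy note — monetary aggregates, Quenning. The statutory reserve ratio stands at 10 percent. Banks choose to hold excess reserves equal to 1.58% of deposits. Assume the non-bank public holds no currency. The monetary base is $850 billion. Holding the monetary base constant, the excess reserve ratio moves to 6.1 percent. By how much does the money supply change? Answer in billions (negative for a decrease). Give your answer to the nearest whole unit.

Initially m₁ = 1 / (0.1 + 0.0158) ≈ 8.6356, so M₁ = 8.6356 × 850 = 7340.26 billion.
After the change m₂ = 1 / (0.1 + 0.061) ≈ 6.2112, so M₂ = 6.2112 × 850 = 5279.52 billion.
ΔM = M₂ − M₁ = 5279.52 − 7340.26 = -2060.74 billion.

-2061 billion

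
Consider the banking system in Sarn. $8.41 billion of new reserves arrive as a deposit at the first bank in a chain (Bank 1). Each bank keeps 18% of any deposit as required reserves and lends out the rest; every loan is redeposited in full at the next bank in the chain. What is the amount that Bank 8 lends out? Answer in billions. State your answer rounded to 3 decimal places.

Each bank lends a fraction (1 − rr) = 0.8200 of the deposit it receives, so Bank 8 receives 8.41·0.8200^7 and lends 8.41·0.8200^8 ≈ 1.7191 billion.

$1.719 billion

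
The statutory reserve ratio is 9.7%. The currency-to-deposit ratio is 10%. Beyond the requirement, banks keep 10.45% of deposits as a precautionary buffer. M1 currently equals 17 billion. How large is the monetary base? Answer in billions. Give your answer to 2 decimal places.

The money multiplier is m = (1 + c) / (rr + e + c) = (1 + 0.1) / (0.097 + 0.1045 + 0.1) ≈ 3.64842.
MB = M / m = 17 / 3.64842 ≈ 4.6596 billion.

4.66 billion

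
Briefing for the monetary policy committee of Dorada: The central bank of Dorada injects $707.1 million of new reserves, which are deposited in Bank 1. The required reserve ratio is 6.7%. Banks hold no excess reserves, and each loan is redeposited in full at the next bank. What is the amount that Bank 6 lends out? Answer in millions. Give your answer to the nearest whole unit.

Each bank lends a fraction (1 − rr) = 0.9330 of the deposit it receives, so Bank 6 receives 707.1·0.9330^5 and lends 707.1·0.9330^6 ≈ 466.4131 million.

$466 million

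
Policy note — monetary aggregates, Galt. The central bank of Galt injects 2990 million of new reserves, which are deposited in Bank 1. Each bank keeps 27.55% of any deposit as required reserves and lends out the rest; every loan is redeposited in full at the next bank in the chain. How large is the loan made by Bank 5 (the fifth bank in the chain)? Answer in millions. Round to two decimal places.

596.85 million

Each bank lends a fraction (1 − rr) = 0.7245 of the deposit it receives, so Bank 5 receives 2990·0.7245^4 and lends 2990·0.7245^5 ≈ 596.8472 million.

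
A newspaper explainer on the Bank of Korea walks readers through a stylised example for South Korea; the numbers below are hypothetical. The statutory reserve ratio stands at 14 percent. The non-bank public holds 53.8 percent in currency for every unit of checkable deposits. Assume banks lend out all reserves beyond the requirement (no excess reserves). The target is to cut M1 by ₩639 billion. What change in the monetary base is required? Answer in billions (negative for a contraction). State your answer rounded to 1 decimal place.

-281.7 billion

The money multiplier is m = (1 + c) / (rr + c) = (1 + 0.538) / (0.14 + 0.538) ≈ 2.26844.
ΔMB = ΔM / m = (−639) / 2.26844 ≈ -281.6914 billion.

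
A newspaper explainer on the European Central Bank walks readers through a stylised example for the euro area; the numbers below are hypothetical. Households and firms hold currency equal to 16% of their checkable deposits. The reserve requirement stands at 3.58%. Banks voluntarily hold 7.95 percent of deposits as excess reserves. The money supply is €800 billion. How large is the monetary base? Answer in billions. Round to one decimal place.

The money multiplier is m = (1 + c) / (rr + e + c) = (1 + 0.16) / (0.0358 + 0.0795 + 0.16) ≈ 4.21359.
MB = M / m = 800 / 4.21359 ≈ 189.8619 billion.

€189.9 billion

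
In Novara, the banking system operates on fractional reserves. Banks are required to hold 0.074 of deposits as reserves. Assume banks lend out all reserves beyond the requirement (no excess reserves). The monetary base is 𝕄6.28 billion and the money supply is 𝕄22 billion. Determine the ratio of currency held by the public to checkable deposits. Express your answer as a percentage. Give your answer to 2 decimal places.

Using m = M/MB = 22/6.28 ≈ 3.503185. From m = (1 + c)/(c + rr + e), rearranging gives 1 + c = m·(c + rr + e), so c·(1 − m) = m·(rr + e) − 1.
Hence c = [m·(rr + e) − 1]/(1 − m) = [3.503185 × (0.074 + 0) − 1] / (1 − 3.503185) ≈ 0.295929.

29.59%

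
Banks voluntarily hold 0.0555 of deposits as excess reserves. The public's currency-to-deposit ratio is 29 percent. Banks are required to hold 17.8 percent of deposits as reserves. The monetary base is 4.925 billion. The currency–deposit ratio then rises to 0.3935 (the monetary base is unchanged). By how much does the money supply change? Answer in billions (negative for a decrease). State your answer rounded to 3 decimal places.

-1.190 billion

Initially m₁ = (1 + 0.29) / (0.178 + 0.0555 + 0.29) ≈ 2.46418, so M₁ = 2.46418 × 4.925 ≈ 12.1361 billion.
After the change m₂ = (1 + 0.3935) / (0.178 + 0.0555 + 0.3935) ≈ 2.22249, so M₂ = 2.22249 × 4.925 ≈ 10.9458 billion.
ΔM = M₂ − M₁ = 10.9458 − 12.1361 = -1.1903 billion.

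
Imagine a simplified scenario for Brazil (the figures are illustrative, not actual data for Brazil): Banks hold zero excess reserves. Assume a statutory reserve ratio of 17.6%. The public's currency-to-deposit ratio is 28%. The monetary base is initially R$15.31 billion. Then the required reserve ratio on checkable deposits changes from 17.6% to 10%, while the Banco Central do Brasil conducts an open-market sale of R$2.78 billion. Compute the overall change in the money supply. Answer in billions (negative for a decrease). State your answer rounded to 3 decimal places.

-0.769 billion

Before: m₁ = (1 + 0.28) / (0.176 + 0.28) ≈ 2.807018, MB₁ = 15.31, so M₁ = 2.807018 × 15.31 ≈ 42.9754 billion.
After: m₂ = (1 + 0.28) / (0.1 + 0.28) ≈ 3.368421, MB₂ = 15.31 − 2.78 = 12.53, so M₂ = 3.368421 × 12.53 ≈ 42.2063 billion.
ΔM = M₂ − M₁ = 42.2063 − 42.9754 = -0.7691 billion.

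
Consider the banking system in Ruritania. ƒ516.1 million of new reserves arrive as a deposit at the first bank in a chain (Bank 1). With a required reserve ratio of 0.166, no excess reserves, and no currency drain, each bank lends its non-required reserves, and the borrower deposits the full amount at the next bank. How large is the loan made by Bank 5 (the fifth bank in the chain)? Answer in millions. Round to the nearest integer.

Each bank lends a fraction (1 − rr) = 0.8340 of the deposit it receives, so Bank 5 receives 516.1·0.8340^4 and lends 516.1·0.8340^5 ≈ 208.2400 million.

ƒ208 million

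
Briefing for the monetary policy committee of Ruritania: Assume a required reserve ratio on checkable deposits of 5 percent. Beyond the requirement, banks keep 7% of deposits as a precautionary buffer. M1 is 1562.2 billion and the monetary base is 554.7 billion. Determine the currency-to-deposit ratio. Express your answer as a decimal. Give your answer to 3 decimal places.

0.365

Using m = M/MB = 1562.2/554.7 ≈ 2.816297. From m = (1 + c)/(c + rr + e), rearranging gives 1 + c = m·(c + rr + e), so c·(1 − m) = m·(rr + e) − 1.
Hence c = [m·(rr + e) − 1]/(1 − m) = [2.816297 × (0.05 + 0.07) − 1] / (1 − 2.816297) ≈ 0.364502.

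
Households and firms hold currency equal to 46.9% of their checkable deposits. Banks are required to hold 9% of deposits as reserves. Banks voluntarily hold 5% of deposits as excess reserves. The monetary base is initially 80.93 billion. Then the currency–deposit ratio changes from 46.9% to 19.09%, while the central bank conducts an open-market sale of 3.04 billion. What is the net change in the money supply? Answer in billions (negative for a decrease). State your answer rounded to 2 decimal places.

Before: m₁ = (1 + 0.469) / (0.09 + 0.05 + 0.469) ≈ 2.41215, MB₁ = 80.93, so M₁ = 2.41215 × 80.93 ≈ 195.2153 billion.
After: m₂ = (1 + 0.1909) / (0.09 + 0.05 + 0.1909) ≈ 3.59897, MB₂ = 80.93 − 3.04 = 77.89, so M₂ = 3.59897 × 77.89 ≈ 280.3238 billion.
ΔM = M₂ − M₁ = 280.3238 − 195.2153 = 85.1085 billion.

85.11 billion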